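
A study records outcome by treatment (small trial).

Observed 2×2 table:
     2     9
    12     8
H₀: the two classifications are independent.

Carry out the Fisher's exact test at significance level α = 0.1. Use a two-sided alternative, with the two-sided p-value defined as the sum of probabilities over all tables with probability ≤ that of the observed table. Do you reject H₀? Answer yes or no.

Margins: r₁=11, r₂=20, c₁=14, c₂=17, n=31
p_obs = C(11,2)·C(20,12)/C(31,14); sum pmf over tables with pmf ≤ p_obs
p-value (two-sided) = 0.05703
At α=0.1: p < α → reject H₀

reject H₀: yes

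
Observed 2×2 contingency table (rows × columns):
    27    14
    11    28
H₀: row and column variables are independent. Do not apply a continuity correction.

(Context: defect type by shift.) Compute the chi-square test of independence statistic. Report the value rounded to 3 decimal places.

test statistic = 11.361

Row totals [41, 39], col totals [38, 42], n=80
χ² = (27−19.48)²/19.48 + (14−21.52)²/21.52 + (11−18.52)²/18.52 + (28−20.48)²/20.48 = 11.3606
df = 1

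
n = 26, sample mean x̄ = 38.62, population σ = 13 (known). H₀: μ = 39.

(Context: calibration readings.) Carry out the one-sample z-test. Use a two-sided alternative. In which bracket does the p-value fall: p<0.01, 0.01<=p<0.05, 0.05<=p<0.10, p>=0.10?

SE = σ/√n = 13/√26 = 2.5495
z = (x̄−μ₀)/SE = (38.62−39)/2.5495 = -0.1490
p-value (two-sided) = 0.88152
→ bracket: p>=0.10

p-value bracket: p>=0.10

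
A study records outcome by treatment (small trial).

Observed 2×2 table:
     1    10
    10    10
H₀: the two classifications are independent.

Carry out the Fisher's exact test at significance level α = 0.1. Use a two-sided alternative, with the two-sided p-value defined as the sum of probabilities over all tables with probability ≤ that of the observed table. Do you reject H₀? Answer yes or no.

reject H₀: yes

Margins: r₁=11, r₂=20, c₁=11, c₂=20, n=31
p_obs = C(11,1)·C(20,10)/C(31,11); sum pmf over tables with pmf ≤ p_obs
p-value (two-sided) = 0.04722
At α=0.1: p < α → reject H₀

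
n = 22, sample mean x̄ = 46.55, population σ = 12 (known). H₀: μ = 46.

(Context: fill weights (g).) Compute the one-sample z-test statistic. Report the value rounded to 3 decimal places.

test statistic = 0.215

SE = σ/√n = 12/√22 = 2.5584
z = (x̄−μ₀)/SE = (46.55−46)/2.5584 = 0.2150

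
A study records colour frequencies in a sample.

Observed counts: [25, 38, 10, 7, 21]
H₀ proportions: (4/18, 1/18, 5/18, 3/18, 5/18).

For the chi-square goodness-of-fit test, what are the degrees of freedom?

degrees of freedom = 4

df = k − 1 = 5 − 1 = 4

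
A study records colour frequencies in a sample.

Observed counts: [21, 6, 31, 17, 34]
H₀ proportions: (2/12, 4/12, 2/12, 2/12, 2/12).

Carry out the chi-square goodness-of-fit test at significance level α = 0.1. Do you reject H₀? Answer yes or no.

n = 109; E_i = n·p_i = [18.17, 36.33, 18.17, 18.17, 18.17]
χ² = (21−18.17)²/18.17 + (6−36.33)²/36.33 + (31−18.17)²/18.17 + (17−18.17)²/18.17 + (34−18.17)²/18.17 = 48.7064
df = 4
p-value (upper-tail) = 0.00000
At α=0.1: p < α → reject H₀

reject H₀: yes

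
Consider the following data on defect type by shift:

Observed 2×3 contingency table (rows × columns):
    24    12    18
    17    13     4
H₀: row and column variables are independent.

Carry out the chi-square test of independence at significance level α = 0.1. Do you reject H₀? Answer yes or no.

Row totals [54, 34], col totals [41, 25, 22], n=88
χ² = (24−25.16)²/25.16 + (12−15.34)²/15.34 + (18−13.50)²/13.50 + (17−15.84)²/15.84 + (13−9.66)²/9.66 + (4−8.50)²/8.50 = 5.9037
df = 2
p-value (upper-tail) = 0.05224
At α=0.1: p < α → reject H₀

reject H₀: yes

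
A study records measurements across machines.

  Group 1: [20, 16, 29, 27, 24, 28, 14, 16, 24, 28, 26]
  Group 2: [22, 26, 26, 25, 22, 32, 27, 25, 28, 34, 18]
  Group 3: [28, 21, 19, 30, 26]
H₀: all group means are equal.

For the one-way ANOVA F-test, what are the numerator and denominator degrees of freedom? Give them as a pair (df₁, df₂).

k = 3 groups, N = 27 total
df = (k−1, N−k) = (3−1, 27−3) = (2, 24)

degrees of freedom = [2, 24]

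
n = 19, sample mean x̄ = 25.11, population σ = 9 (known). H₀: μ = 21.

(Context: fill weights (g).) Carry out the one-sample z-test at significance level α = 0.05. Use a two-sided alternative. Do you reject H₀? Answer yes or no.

reject H₀: yes

SE = σ/√n = 9/√19 = 2.0647
z = (x̄−μ₀)/SE = (25.11−21)/2.0647 = 1.9906
p-value (two-sided) = 0.04653
At α=0.05: p < α → reject H₀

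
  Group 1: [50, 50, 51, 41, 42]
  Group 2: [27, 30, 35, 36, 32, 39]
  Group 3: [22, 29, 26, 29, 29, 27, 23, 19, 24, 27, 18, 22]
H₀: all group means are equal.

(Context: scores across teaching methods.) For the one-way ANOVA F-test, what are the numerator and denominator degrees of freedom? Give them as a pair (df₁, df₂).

degrees of freedom = [2, 20]

k = 3 groups, N = 23 total
df = (k−1, N−k) = (3−1, 23−3) = (2, 20)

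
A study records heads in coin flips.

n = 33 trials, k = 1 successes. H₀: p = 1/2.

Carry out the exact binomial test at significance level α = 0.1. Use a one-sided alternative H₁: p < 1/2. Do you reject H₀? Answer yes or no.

Exact binomial: n=33, k=1, p₀=1/2=0.5000
P(X≤1) from Σ C(n,i)·p₀^i·(1−p₀)^(n−i)
p-value (one-sided, H₁ less) = 0.00000
At α=0.1: p < α → reject H₀

reject H₀: yes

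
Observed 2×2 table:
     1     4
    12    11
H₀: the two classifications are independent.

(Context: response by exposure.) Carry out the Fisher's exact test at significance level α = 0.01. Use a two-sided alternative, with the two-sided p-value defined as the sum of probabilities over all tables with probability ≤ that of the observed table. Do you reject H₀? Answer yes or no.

reject H₀: no

Margins: r₁=5, r₂=23, c₁=13, c₂=15, n=28
p_obs = C(5,1)·C(23,12)/C(28,13); sum pmf over tables with pmf ≤ p_obs
p-value (two-sided) = 0.33333
At α=0.01: p ≥ α → fail to reject H₀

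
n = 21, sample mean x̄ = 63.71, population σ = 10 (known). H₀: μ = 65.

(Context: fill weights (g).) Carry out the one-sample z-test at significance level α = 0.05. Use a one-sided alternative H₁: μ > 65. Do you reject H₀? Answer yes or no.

reject H₀: no

SE = σ/√n = 10/√21 = 2.1822
z = (x̄−μ₀)/SE = (63.71−65)/2.1822 = -0.5912
p-value (one-sided, H₁ greater) = 0.72279
At α=0.05: p ≥ α → fail to reject H₀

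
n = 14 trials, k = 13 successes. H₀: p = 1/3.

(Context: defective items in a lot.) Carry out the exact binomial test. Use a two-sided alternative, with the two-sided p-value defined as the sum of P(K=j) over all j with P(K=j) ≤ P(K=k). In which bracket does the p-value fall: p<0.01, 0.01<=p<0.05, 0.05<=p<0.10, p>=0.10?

p-value bracket: p<0.01

Exact binomial: n=14, k=13, p₀=1/3=0.3333
P(X=j) = C(n,j)·p₀^j·(1−p₀)^(n−j); p = Σ P(X=j) over j with P(X=j) ≤ P(X=13)
p-value (two-sided) = 0.00001
→ bracket: p<0.01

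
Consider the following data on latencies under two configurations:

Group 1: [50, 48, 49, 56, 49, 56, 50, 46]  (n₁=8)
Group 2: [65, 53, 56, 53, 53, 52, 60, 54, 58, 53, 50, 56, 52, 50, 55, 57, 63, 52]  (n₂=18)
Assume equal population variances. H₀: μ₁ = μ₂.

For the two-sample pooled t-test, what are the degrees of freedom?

degrees of freedom = 24

df = n₁ + n₂ − 2 = 8 + 18 − 2 = 24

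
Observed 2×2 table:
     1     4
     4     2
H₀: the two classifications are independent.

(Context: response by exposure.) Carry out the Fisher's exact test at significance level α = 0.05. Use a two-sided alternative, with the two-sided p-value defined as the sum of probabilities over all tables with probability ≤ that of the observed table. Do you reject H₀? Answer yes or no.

Margins: r₁=5, r₂=6, c₁=5, c₂=6, n=11
p_obs = C(5,1)·C(6,4)/C(11,5); sum pmf over tables with pmf ≤ p_obs
p-value (two-sided) = 0.24242
At α=0.05: p ≥ α → fail to reject H₀

reject H₀: no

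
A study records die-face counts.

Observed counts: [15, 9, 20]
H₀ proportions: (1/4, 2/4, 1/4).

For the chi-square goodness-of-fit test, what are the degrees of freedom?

degrees of freedom = 2

df = k − 1 = 3 − 1 = 2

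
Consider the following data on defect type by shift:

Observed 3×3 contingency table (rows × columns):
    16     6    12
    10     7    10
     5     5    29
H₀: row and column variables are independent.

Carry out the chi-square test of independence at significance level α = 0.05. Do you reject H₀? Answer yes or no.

reject H₀: yes

Row totals [34, 27, 39], col totals [31, 18, 51], n=100
χ² = (16−10.54)²/10.54 + (6−6.12)²/6.12 + (12−17.34)²/17.34 + (10−8.37)²/8.37 + (7−4.86)²/4.86 + (10−13.77)²/13.77 + (5−12.09)²/12.09 + (5−7.02)²/7.02 + (29−19.89)²/19.89 = 15.6788
df = 4
p-value (upper-tail) = 0.00348
At α=0.05: p < α → reject H₀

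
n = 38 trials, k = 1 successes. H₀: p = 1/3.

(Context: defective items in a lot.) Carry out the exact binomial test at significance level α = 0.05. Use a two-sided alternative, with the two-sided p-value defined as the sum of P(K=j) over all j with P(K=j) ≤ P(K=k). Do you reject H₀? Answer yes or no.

Exact binomial: n=38, k=1, p₀=1/3=0.3333
P(X=j) = C(n,j)·p₀^j·(1−p₀)^(n−j); p = Σ P(X=j) over j with P(X=j) ≤ P(X=1)
p-value (two-sided) = 0.00001
At α=0.05: p < α → reject H₀

reject H₀: yes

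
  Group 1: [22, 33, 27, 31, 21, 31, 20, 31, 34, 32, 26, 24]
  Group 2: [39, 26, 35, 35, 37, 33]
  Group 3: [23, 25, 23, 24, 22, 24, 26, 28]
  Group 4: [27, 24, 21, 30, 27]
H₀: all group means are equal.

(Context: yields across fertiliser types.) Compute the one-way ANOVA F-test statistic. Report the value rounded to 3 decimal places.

Group means [27.67, 34.17, 24.38, 25.80], grand mean 27.774
SSB = Σnᵢ(x̄ᵢ−x̄)² = 357.244; SSW = ΣΣ(x−x̄ᵢ)² = 446.175
MSB = 357.244/3 = 119.0815; MSW = 446.175/27 = 16.5250
F = MSB/MSW = 7.2061
df = (3, 27)

test statistic = 7.206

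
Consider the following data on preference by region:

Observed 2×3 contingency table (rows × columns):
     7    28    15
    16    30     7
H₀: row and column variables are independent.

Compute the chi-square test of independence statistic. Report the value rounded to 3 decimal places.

Row totals [50, 53], col totals [23, 58, 22], n=103
χ² = (7−11.17)²/11.17 + (28−28.16)²/28.16 + (15−10.68)²/10.68 + (16−11.83)²/11.83 + (30−29.84)²/29.84 + (7−11.32)²/11.32 = 6.4179
df = 2

test statistic = 6.418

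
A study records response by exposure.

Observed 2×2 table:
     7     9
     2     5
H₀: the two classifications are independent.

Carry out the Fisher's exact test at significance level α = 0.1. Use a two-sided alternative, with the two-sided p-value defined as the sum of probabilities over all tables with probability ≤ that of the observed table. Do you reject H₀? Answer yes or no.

reject H₀: no

Margins: r₁=16, r₂=7, c₁=9, c₂=14, n=23
p_obs = C(16,7)·C(7,2)/C(23,9); sum pmf over tables with pmf ≤ p_obs
p-value (two-sided) = 0.65702
At α=0.1: p ≥ α → fail to reject H₀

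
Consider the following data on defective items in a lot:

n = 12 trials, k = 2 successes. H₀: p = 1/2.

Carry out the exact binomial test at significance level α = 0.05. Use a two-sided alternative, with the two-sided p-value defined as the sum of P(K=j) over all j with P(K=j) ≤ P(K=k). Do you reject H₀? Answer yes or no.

reject H₀: yes

Exact binomial: n=12, k=2, p₀=1/2=0.5000
P(X=j) = C(n,j)·p₀^j·(1−p₀)^(n−j); p = Σ P(X=j) over j with P(X=j) ≤ P(X=2)
p-value (two-sided) = 0.03857
At α=0.05: p < α → reject H₀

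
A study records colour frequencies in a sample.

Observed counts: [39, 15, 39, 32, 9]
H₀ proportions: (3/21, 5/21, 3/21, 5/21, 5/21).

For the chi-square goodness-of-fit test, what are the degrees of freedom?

df = k − 1 = 5 − 1 = 4

degrees of freedom = 4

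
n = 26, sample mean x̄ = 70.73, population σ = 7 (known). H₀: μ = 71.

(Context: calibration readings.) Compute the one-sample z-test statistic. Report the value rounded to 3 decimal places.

test statistic = -0.197

SE = σ/√n = 7/√26 = 1.3728
z = (x̄−μ₀)/SE = (70.73−71)/1.3728 = -0.1967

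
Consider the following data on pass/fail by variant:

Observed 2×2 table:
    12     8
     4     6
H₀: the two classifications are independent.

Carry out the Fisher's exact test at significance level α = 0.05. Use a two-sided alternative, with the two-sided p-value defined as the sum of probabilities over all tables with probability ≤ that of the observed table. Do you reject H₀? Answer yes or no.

Margins: r₁=20, r₂=10, c₁=16, c₂=14, n=30
p_obs = C(20,12)·C(10,4)/C(30,16); sum pmf over tables with pmf ≤ p_obs
p-value (two-sided) = 0.44215
At α=0.05: p ≥ α → fail to reject H₀

reject H₀: no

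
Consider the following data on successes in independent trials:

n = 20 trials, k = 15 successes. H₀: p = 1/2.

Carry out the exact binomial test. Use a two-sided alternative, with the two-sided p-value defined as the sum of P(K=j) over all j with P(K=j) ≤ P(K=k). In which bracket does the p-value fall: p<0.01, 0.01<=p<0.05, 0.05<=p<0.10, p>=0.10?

p-value bracket: 0.01<=p<0.05

Exact binomial: n=20, k=15, p₀=1/2=0.5000
P(X=j) = C(n,j)·p₀^j·(1−p₀)^(n−j); p = Σ P(X=j) over j with P(X=j) ≤ P(X=15)
p-value (two-sided) = 0.04139
→ bracket: 0.01<=p<0.05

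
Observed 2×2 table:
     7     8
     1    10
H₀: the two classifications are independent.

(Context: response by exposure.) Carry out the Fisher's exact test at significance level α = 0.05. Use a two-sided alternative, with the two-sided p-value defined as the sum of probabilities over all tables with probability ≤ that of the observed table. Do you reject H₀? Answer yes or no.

Margins: r₁=15, r₂=11, c₁=8, c₂=18, n=26
p_obs = C(15,7)·C(11,1)/C(26,8); sum pmf over tables with pmf ≤ p_obs
p-value (two-sided) = 0.08375
At α=0.05: p ≥ α → fail to reject H₀

reject H₀: no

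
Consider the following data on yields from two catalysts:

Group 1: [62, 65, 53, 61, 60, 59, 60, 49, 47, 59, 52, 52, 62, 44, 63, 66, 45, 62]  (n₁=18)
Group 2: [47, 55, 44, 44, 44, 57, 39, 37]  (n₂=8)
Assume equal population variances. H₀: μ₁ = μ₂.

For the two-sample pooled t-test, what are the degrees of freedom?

degrees of freedom = 24

df = n₁ + n₂ − 2 = 18 + 8 − 2 = 24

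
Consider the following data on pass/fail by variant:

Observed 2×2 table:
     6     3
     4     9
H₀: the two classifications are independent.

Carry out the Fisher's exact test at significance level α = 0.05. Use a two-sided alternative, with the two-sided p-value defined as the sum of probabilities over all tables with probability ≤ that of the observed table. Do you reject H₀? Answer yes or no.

reject H₀: no

Margins: r₁=9, r₂=13, c₁=10, c₂=12, n=22
p_obs = C(9,6)·C(13,4)/C(22,10); sum pmf over tables with pmf ≤ p_obs
p-value (two-sided) = 0.19195
At α=0.05: p ≥ α → fail to reject H₀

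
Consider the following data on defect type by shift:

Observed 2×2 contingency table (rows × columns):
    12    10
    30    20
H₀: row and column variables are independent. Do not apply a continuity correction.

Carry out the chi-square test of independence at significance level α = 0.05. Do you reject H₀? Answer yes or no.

Row totals [22, 50], col totals [42, 30], n=72
χ² = (12−12.83)²/12.83 + (10−9.17)²/9.17 + (30−29.17)²/29.17 + (20−20.83)²/20.83 = 0.1870
df = 1
p-value (upper-tail) = 0.66541
At α=0.05: p ≥ α → fail to reject H₀

reject H₀: no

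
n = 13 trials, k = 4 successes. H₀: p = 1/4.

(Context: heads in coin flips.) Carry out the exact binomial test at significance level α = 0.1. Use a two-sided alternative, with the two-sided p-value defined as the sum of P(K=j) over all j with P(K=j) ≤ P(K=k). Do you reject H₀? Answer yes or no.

reject H₀: no

Exact binomial: n=13, k=4, p₀=1/4=0.2500
P(X=j) = C(n,j)·p₀^j·(1−p₀)^(n−j); p = Σ P(X=j) over j with P(X=j) ≤ P(X=4)
p-value (two-sided) = 0.74835
At α=0.1: p ≥ α → fail to reject H₀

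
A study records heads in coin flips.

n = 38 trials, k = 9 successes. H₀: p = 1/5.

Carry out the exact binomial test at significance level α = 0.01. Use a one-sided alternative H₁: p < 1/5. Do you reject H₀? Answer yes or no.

Exact binomial: n=38, k=9, p₀=1/5=0.2000
P(X≤9) from Σ C(n,i)·p₀^i·(1−p₀)^(n−i)
p-value (one-sided, H₁ less) = 0.78447
At α=0.01: p ≥ α → fail to reject H₀

reject H₀: no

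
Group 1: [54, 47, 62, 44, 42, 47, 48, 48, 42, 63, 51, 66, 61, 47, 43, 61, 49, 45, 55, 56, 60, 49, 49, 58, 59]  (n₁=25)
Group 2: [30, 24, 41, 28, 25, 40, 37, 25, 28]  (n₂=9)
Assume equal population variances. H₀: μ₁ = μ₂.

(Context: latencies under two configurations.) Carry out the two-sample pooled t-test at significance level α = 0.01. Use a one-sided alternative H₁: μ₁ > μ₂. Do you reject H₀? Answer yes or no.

x̄₁=52.240, s₁=7.316, n₁=25
x̄₂=30.889, s₂=6.679, n₂=9
s_p² = [24·7.316² + 8·6.679²]/32 = 51.2953
SE = √(s_p²·(1/25+1/9)) = 2.7841
t = (52.240−30.889)/2.7841 = 7.6689
df = 32
p-value (one-sided, H₁ greater) = 0.00000
At α=0.01: p < α → reject H₀

reject H₀: yes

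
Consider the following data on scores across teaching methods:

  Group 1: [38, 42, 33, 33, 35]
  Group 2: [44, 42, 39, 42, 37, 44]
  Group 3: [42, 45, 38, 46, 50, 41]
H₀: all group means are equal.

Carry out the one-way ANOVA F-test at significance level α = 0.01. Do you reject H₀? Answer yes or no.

reject H₀: no

Group means [36.20, 41.33, 43.67], grand mean 40.647
SSB = Σnᵢ(x̄ᵢ−x̄)² = 156.416; SSW = ΣΣ(x−x̄ᵢ)² = 187.467
MSB = 156.416/2 = 78.2078; MSW = 187.467/14 = 13.3905
F = MSB/MSW = 5.8406
df = (2, 14)
p-value (upper-tail) = 0.01431
At α=0.01: p ≥ α → fail to reject H₀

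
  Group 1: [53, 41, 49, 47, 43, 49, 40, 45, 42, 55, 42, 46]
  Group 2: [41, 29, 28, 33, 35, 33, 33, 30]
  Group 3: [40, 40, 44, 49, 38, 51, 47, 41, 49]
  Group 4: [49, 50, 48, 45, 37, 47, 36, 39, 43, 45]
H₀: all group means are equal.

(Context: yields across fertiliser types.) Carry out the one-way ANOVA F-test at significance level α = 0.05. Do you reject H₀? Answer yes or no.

reject H₀: yes

Group means [46.00, 32.75, 44.33, 43.90], grand mean 42.359
SSB = Σnᵢ(x̄ᵢ−x̄)² = 956.574; SSW = ΣΣ(x−x̄ᵢ)² = 780.400
MSB = 956.574/3 = 318.8581; MSW = 780.400/35 = 22.2971
F = MSB/MSW = 14.3004
df = (3, 35)
p-value (upper-tail) = 0.00000
At α=0.05: p < α → reject H₀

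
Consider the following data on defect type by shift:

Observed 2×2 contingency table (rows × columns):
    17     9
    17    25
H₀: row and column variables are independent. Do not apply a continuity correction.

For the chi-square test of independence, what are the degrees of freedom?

degrees of freedom = 1

df = (r−1)(c−1) = (2−1)·(2−1) = 1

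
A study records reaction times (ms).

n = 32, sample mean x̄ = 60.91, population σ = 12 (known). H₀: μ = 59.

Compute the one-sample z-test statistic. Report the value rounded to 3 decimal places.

test statistic = 0.900

SE = σ/√n = 12/√32 = 2.1213
z = (x̄−μ₀)/SE = (60.91−59)/2.1213 = 0.9004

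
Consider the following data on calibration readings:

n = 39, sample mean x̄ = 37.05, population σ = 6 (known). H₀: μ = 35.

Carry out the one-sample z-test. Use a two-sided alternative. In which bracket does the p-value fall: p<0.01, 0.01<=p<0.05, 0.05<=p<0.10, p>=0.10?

p-value bracket: 0.01<=p<0.05

SE = σ/√n = 6/√39 = 0.9608
z = (x̄−μ₀)/SE = (37.05−35)/0.9608 = 2.1337
p-value (two-sided) = 0.03287
→ bracket: 0.01<=p<0.05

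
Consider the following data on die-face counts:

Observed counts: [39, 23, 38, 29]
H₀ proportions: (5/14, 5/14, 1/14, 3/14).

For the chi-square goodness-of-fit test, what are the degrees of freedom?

degrees of freedom = 3

df = k − 1 = 4 − 1 = 3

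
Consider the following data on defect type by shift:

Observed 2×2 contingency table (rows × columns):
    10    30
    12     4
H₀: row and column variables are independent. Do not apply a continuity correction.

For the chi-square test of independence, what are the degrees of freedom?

df = (r−1)(c−1) = (2−1)·(2−1) = 1

degrees of freedom = 1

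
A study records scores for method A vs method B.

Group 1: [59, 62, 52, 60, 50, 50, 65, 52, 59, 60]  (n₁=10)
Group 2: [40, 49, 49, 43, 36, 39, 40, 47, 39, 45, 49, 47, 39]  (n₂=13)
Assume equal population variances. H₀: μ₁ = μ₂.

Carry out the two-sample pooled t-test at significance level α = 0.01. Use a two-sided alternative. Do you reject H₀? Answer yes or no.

reject H₀: yes

x̄₁=56.900, s₁=5.405, n₁=10
x̄₂=43.231, s₂=4.640, n₂=13
s_p² = [9·5.405² + 12·4.640²]/21 = 24.8194
SE = √(s_p²·(1/10+1/13)) = 2.0955
t = (56.900−43.231)/2.0955 = 6.5231
df = 21
p-value (two-sided) = 0.00000
At α=0.01: p < α → reject H₀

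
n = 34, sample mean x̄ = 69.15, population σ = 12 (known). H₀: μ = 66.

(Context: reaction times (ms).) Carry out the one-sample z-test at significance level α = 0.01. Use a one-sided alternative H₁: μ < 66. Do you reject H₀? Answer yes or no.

SE = σ/√n = 12/√34 = 2.0580
z = (x̄−μ₀)/SE = (69.15−66)/2.0580 = 1.5306
p-value (one-sided, H₁ less) = 0.93707
At α=0.01: p ≥ α → fail to reject H₀

reject H₀: no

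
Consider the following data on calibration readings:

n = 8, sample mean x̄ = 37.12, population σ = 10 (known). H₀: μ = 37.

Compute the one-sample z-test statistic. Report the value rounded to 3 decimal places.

SE = σ/√n = 10/√8 = 3.5355
z = (x̄−μ₀)/SE = (37.12−37)/3.5355 = 0.0339

test statistic = 0.034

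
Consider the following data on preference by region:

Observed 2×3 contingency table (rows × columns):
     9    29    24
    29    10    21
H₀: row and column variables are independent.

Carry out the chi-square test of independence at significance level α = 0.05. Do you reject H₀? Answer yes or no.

reject H₀: yes

Row totals [62, 60], col totals [38, 39, 45], n=122
χ² = (9−19.31)²/19.31 + (29−19.82)²/19.82 + (24−22.87)²/22.87 + (29−18.69)²/18.69 + (10−19.18)²/19.18 + (21−22.13)²/22.13 = 19.9553
df = 2
p-value (upper-tail) = 0.00005
At α=0.05: p < α → reject H₀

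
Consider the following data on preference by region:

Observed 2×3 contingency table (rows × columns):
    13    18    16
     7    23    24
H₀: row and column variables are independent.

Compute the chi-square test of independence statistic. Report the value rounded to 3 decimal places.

Row totals [47, 54], col totals [20, 41, 40], n=101
χ² = (13−9.31)²/9.31 + (18−19.08)²/19.08 + (16−18.61)²/18.61 + (7−10.69)²/10.69 + (23−21.92)²/21.92 + (24−21.39)²/21.39 = 3.5416
df = 2

test statistic = 3.542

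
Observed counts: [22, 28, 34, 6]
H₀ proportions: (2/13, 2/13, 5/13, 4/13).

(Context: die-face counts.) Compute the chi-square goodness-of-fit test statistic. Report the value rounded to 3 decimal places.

n = 90; E_i = n·p_i = [13.85, 13.85, 34.62, 27.69]
χ² = (22−13.85)²/13.85 + (28−13.85)²/13.85 + (34−34.62)²/34.62 + (6−27.69)²/27.69 = 36.2733
df = 3

test statistic = 36.273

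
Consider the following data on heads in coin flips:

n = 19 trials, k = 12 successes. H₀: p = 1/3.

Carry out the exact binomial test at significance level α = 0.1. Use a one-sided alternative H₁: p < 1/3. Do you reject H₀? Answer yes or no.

Exact binomial: n=19, k=12, p₀=1/3=0.3333
P(X≤12) from Σ C(n,i)·p₀^i·(1−p₀)^(n−i)
p-value (one-sided, H₁ less) = 0.99813
At α=0.1: p ≥ α → fail to reject H₀

reject H₀: no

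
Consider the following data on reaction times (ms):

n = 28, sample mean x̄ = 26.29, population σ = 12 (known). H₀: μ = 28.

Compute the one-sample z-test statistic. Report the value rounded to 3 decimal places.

SE = σ/√n = 12/√28 = 2.2678
z = (x̄−μ₀)/SE = (26.29−28)/2.2678 = -0.7540

test statistic = -0.754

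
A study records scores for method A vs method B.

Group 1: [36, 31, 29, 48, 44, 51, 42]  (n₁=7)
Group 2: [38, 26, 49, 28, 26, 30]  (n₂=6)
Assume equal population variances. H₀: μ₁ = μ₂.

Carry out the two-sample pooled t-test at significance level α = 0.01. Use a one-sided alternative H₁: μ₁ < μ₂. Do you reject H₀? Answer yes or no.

x̄₁=40.143, s₁=8.395, n₁=7
x̄₂=32.833, s₂=9.087, n₂=6
s_p² = [6·8.395² + 5·9.087²]/11 = 75.9719
SE = √(s_p²·(1/7+1/6)) = 4.8492
t = (40.143−32.833)/4.8492 = 1.5074
df = 11
p-value (one-sided, H₁ less) = 0.92006
At α=0.01: p ≥ α → fail to reject H₀

reject H₀: no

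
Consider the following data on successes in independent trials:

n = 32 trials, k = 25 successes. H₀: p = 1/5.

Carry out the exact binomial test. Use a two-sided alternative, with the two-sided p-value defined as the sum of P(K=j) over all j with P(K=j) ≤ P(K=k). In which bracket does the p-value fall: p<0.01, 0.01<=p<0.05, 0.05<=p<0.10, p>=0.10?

p-value bracket: p<0.01

Exact binomial: n=32, k=25, p₀=1/5=0.2000
P(X=j) = C(n,j)·p₀^j·(1−p₀)^(n−j); p = Σ P(X=j) over j with P(X=j) ≤ P(X=25)
p-value (two-sided) = 0.00000
→ bracket: p<0.01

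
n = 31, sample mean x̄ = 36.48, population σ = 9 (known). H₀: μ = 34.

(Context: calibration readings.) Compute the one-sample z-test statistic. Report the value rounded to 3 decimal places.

test statistic = 1.534

SE = σ/√n = 9/√31 = 1.6164
z = (x̄−μ₀)/SE = (36.48−34)/1.6164 = 1.5342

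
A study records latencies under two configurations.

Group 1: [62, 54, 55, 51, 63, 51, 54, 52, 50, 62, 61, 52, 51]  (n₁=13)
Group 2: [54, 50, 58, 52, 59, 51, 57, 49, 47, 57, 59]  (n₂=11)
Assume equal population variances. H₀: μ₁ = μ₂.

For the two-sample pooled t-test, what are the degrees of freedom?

df = n₁ + n₂ − 2 = 13 + 11 − 2 = 22

degrees of freedom = 22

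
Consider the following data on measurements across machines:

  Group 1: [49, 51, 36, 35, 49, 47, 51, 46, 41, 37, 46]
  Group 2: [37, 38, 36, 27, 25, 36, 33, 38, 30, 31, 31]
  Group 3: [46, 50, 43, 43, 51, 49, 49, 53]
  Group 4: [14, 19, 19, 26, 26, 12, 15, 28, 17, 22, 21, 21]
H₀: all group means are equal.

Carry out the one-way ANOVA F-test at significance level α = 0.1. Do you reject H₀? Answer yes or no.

Group means [44.36, 32.91, 48.00, 20.00], grand mean 35.095
SSB = Σnᵢ(x̄ᵢ−x̄)² = 5064.165; SSW = ΣΣ(x−x̄ᵢ)² = 939.455
MSB = 5064.165/3 = 1688.0548; MSW = 939.455/38 = 24.7225
F = MSB/MSW = 68.2801
df = (3, 38)
p-value (upper-tail) = 0.00000
At α=0.1: p < α → reject H₀

reject H₀: yes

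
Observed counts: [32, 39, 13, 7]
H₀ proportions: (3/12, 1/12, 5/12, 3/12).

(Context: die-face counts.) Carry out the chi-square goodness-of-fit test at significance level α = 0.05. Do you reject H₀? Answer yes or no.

n = 91; E_i = n·p_i = [22.75, 7.58, 37.92, 22.75]
χ² = (32−22.75)²/22.75 + (39−7.58)²/7.58 + (13−37.92)²/37.92 + (7−22.75)²/22.75 = 161.1934
df = 3
p-value (upper-tail) = 0.00000
At α=0.05: p < α → reject H₀

reject H₀: yes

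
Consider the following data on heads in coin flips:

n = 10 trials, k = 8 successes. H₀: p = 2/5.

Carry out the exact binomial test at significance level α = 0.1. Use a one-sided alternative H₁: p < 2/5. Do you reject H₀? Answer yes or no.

Exact binomial: n=10, k=8, p₀=2/5=0.4000
P(X≤8) from Σ C(n,i)·p₀^i·(1−p₀)^(n−i)
p-value (one-sided, H₁ less) = 0.99832
At α=0.1: p ≥ α → fail to reject H₀

reject H₀: no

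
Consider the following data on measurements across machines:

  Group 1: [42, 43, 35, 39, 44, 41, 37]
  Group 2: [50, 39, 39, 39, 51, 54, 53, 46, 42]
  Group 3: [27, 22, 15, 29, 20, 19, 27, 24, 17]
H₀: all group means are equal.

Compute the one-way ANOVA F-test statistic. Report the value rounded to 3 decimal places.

test statistic = 52.126

Group means [40.14, 45.89, 22.22], grand mean 35.760
SSB = Σnᵢ(x̄ᵢ−x̄)² = 2707.258; SSW = ΣΣ(x−x̄ᵢ)² = 571.302
MSB = 2707.258/2 = 1353.6292; MSW = 571.302/22 = 25.9683
F = MSB/MSW = 52.1263
df = (2, 22)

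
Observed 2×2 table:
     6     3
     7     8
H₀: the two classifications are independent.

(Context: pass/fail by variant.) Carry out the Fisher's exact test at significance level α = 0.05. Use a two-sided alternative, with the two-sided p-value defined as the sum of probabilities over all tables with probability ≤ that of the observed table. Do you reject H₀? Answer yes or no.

Margins: r₁=9, r₂=15, c₁=13, c₂=11, n=24
p_obs = C(9,6)·C(15,7)/C(24,13); sum pmf over tables with pmf ≤ p_obs
p-value (two-sided) = 0.42253
At α=0.05: p ≥ α → fail to reject H₀

reject H₀: no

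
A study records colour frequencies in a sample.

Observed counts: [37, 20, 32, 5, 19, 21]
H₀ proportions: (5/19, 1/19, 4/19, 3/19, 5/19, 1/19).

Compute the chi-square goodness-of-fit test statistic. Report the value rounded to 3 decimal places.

n = 134; E_i = n·p_i = [35.26, 7.05, 28.21, 21.16, 35.26, 7.05]
χ² = (37−35.26)²/35.26 + (20−7.05)²/7.05 + (32−28.21)²/28.21 + (5−21.16)²/21.16 + (19−35.26)²/35.26 + (21−7.05)²/7.05 = 71.7861
df = 5

test statistic = 71.786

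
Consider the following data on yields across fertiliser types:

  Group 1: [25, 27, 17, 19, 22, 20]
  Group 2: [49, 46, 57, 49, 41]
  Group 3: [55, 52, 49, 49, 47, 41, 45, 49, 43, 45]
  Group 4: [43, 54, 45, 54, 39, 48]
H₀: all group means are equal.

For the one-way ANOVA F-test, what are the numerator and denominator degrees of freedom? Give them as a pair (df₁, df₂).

degrees of freedom = [3, 23]

k = 4 groups, N = 27 total
df = (k−1, N−k) = (4−1, 27−4) = (3, 23)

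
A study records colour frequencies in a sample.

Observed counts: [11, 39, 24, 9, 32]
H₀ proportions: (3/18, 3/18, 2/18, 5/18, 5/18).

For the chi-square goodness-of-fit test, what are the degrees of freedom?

df = k − 1 = 5 − 1 = 4

degrees of freedom = 4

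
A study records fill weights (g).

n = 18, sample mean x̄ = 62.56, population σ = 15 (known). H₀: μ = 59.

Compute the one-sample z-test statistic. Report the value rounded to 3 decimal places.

SE = σ/√n = 15/√18 = 3.5355
z = (x̄−μ₀)/SE = (62.56−59)/3.5355 = 1.0069

test statistic = 1.007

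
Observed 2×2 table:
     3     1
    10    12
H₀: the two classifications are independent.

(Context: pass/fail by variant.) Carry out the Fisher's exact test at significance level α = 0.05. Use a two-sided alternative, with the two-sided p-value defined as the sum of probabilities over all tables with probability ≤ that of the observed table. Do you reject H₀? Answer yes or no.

reject H₀: no

Margins: r₁=4, r₂=22, c₁=13, c₂=13, n=26
p_obs = C(4,3)·C(22,10)/C(26,13); sum pmf over tables with pmf ≤ p_obs
p-value (two-sided) = 0.59304
At α=0.05: p ≥ α → fail to reject H₀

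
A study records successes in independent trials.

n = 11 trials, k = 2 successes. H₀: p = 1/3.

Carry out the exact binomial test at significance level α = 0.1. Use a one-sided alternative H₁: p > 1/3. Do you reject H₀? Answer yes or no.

Exact binomial: n=11, k=2, p₀=1/3=0.3333
P(X≥2) from Σ C(n,i)·p₀^i·(1−p₀)^(n−i)
p-value (one-sided, H₁ greater) = 0.92485
At α=0.1: p ≥ α → fail to reject H₀

reject H₀: no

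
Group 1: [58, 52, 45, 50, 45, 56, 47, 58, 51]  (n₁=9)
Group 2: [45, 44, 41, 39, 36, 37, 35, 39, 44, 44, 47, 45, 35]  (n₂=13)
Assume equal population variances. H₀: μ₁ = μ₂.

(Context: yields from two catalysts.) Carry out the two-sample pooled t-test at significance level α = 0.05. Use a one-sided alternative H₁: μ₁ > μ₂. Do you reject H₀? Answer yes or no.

reject H₀: yes

x̄₁=51.333, s₁=5.148, n₁=9
x̄₂=40.846, s₂=4.240, n₂=13
s_p² = [8·5.148² + 12·4.240²]/20 = 21.3846
SE = √(s_p²·(1/9+1/13)) = 2.0053
t = (51.333−40.846)/2.0053 = 5.2299
df = 20
p-value (one-sided, H₁ greater) = 0.00002
At α=0.05: p < α → reject H₀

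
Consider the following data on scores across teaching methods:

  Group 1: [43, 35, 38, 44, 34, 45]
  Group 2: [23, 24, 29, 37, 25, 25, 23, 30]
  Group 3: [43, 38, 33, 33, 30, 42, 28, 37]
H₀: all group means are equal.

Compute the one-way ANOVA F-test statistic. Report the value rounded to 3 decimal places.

test statistic = 12.012

Group means [39.83, 27.00, 35.50], grand mean 33.591
SSB = Σnᵢ(x̄ᵢ−x̄)² = 610.485; SSW = ΣΣ(x−x̄ᵢ)² = 482.833
MSB = 610.485/2 = 305.2424; MSW = 482.833/19 = 25.4123
F = MSB/MSW = 12.0116
df = (2, 19)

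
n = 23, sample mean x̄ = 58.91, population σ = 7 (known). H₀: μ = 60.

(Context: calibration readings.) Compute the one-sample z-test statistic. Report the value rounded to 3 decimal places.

test statistic = -0.747

SE = σ/√n = 7/√23 = 1.4596
z = (x̄−μ₀)/SE = (58.91−60)/1.4596 = -0.7468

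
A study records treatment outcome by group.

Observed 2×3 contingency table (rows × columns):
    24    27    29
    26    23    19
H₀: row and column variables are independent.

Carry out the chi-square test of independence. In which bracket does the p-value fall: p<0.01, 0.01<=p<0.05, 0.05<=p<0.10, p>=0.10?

Row totals [80, 68], col totals [50, 50, 48], n=148
χ² = (24−27.03)²/27.03 + (27−27.03)²/27.03 + (29−25.95)²/25.95 + (26−22.97)²/22.97 + (23−22.97)²/22.97 + (19−22.05)²/22.05 = 1.5204
df = 2
p-value (upper-tail) = 0.46758
→ bracket: p>=0.10

p-value bracket: p>=0.10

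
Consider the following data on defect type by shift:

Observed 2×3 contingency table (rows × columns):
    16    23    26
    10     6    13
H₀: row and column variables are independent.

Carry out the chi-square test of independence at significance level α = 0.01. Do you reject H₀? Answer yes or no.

reject H₀: no

Row totals [65, 29], col totals [26, 29, 39], n=94
χ² = (16−17.98)²/17.98 + (23−20.05)²/20.05 + (26−26.97)²/26.97 + (10−8.02)²/8.02 + (6−8.95)²/8.95 + (13−12.03)²/12.03 = 2.2222
df = 2
p-value (upper-tail) = 0.32920
At α=0.01: p ≥ α → fail to reject H₀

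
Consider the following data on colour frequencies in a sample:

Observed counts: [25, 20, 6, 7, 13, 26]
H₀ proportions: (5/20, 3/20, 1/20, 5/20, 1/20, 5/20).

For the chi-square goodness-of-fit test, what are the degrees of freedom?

df = k − 1 = 6 − 1 = 5

degrees of freedom = 5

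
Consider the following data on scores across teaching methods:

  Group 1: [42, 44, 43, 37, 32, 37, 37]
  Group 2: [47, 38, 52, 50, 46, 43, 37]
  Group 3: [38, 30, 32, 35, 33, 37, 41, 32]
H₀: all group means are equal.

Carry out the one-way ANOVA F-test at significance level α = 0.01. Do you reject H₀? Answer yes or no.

reject H₀: yes

Group means [38.86, 44.71, 34.75], grand mean 39.227
SSB = Σnᵢ(x̄ᵢ−x̄)² = 372.078; SSW = ΣΣ(x−x̄ᵢ)² = 401.786
MSB = 372.078/2 = 186.0390; MSW = 401.786/19 = 21.1466
F = MSB/MSW = 8.7976
df = (2, 19)
p-value (upper-tail) = 0.00198
At α=0.01: p < α → reject H₀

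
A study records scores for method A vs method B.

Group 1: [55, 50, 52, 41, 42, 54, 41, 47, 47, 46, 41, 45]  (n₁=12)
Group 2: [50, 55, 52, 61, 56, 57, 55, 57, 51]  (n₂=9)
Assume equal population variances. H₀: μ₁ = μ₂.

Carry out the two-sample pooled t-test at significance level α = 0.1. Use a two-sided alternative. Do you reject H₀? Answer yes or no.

x̄₁=46.750, s₁=5.083, n₁=12
x̄₂=54.889, s₂=3.444, n₂=9
s_p² = [11·5.083² + 8·3.444²]/19 = 19.9547
SE = √(s_p²·(1/12+1/9)) = 1.9698
t = (46.750−54.889)/1.9698 = -4.1319
df = 19
p-value (two-sided) = 0.00057
At α=0.1: p < α → reject H₀

reject H₀: yes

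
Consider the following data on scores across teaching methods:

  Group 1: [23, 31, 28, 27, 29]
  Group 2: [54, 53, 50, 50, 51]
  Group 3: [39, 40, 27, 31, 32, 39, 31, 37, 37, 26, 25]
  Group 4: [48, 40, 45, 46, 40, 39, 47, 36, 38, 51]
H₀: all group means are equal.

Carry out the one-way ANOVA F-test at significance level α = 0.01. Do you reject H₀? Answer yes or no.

Group means [27.60, 51.60, 33.09, 43.00], grand mean 38.387
SSB = Σnᵢ(x̄ᵢ−x̄)² = 1976.046; SSW = ΣΣ(x−x̄ᵢ)² = 585.309
MSB = 1976.046/3 = 658.6819; MSW = 585.309/27 = 21.6781
F = MSB/MSW = 30.3846
df = (3, 27)
p-value (upper-tail) = 0.00000
At α=0.01: p < α → reject H₀

reject H₀: yes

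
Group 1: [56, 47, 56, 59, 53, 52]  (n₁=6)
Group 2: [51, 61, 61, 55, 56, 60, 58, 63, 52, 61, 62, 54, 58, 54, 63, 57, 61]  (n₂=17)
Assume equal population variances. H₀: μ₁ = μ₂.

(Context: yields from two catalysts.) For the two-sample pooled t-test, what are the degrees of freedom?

degrees of freedom = 21

df = n₁ + n₂ − 2 = 6 + 17 − 2 = 21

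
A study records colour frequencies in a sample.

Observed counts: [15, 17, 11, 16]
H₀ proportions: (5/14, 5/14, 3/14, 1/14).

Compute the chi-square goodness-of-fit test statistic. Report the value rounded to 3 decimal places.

n = 59; E_i = n·p_i = [21.07, 21.07, 12.64, 4.21]
χ² = (15−21.07)²/21.07 + (17−21.07)²/21.07 + (11−12.64)²/12.64 + (16−4.21)²/4.21 = 35.7096
df = 3

test statistic = 35.710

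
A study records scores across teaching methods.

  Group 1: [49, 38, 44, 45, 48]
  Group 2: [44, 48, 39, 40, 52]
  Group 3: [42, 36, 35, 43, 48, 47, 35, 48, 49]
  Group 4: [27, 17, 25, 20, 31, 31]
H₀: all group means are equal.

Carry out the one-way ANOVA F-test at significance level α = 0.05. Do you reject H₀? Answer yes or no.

reject H₀: yes

Group means [44.80, 44.60, 42.56, 25.17], grand mean 39.240
SSB = Σnᵢ(x̄ᵢ−x̄)² = 1585.504; SSW = ΣΣ(x−x̄ᵢ)² = 637.056
MSB = 1585.504/3 = 528.5015; MSW = 637.056/21 = 30.3360
F = MSB/MSW = 17.4216
df = (3, 21)
p-value (upper-tail) = 0.00001
At α=0.05: p < α → reject H₀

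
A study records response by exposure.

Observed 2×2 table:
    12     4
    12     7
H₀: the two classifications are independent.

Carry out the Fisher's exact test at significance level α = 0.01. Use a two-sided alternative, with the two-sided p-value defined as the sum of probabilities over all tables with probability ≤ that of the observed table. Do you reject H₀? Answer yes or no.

reject H₀: no

Margins: r₁=16, r₂=19, c₁=24, c₂=11, n=35
p_obs = C(16,12)·C(19,12)/C(35,24); sum pmf over tables with pmf ≤ p_obs
p-value (two-sided) = 0.49277
At α=0.01: p ≥ α → fail to reject H₀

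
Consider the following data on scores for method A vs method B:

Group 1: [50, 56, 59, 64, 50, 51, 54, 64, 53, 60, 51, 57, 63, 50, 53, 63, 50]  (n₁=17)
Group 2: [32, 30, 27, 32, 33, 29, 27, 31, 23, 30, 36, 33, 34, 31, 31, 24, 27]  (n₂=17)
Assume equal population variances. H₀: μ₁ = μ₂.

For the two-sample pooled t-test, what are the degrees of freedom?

df = n₁ + n₂ − 2 = 17 + 17 − 2 = 32

degrees of freedom = 32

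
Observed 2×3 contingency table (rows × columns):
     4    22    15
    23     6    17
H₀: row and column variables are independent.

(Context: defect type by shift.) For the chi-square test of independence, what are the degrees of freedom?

df = (r−1)(c−1) = (2−1)·(3−1) = 2

degrees of freedom = 2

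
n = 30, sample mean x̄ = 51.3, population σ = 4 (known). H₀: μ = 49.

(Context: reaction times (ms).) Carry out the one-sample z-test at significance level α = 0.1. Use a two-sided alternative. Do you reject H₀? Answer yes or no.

reject H₀: yes

SE = σ/√n = 4/√30 = 0.7303
z = (x̄−μ₀)/SE = (51.3−49)/0.7303 = 3.1494
p-value (two-sided) = 0.00164
At α=0.1: p < α → reject H₀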